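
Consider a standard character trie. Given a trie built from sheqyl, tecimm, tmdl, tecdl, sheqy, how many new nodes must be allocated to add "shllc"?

"sh" is already a path in the trie; the remaining "llc" must be added.
So 5 − 2 = 3 new nodes.

3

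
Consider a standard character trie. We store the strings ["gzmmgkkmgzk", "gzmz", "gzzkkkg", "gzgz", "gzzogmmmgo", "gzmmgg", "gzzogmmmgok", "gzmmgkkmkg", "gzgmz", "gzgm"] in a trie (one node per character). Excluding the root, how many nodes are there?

32

Count nodes per top-level branch (shared prefixes stored once):
  'g'-branch (gzgm, gzgmz, gzgz, gzmmgg, gzmmgkkmgzk, gzmmgkkmkg, gzmz, gzzkkkg, gzzogmmmgo, gzzogmmmgok): 32 nodes
Sum: 32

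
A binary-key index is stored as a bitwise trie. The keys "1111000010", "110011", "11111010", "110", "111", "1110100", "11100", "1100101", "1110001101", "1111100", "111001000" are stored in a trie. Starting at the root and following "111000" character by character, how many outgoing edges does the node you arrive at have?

Walk "111000" from the root, arriving at one node.
Distinct next characters after "111000": 1.
That node has 1 child edge.

1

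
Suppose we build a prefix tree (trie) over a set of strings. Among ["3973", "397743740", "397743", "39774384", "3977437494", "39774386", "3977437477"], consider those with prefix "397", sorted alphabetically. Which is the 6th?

39774384

DFS of the "397" subtree visits, in order: "3973", "397743", "397743740", "3977437477", "3977437494", "39774384", "39774386"
The 6th is 39774384.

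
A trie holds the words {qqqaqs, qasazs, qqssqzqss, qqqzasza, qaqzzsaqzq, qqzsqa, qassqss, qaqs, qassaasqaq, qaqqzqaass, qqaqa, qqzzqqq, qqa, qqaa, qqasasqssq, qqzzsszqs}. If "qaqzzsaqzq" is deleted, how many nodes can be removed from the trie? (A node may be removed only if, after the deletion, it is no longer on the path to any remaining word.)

A node on "qaqzzsaqzq"'s path can go only if nothing else ends at it or branches off below it.
The suffix "zzsaqzq" (7 nodes) is used only by "qaqzzsaqzq"; the node for "qaq" still has the child "s", so pruning stops there.
Nodes removed: 7

7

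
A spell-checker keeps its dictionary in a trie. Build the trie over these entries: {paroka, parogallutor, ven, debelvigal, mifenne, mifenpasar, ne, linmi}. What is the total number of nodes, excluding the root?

For each word, the new-node count is its length minus the longest prefix already in the trie:
  "paroka" → 6 new (p, a, r, o, k, a)
  "parogallutor" → prefix "paro" already present; 8 new (g, a, l, l, u, t, o, r)
  "ven" → 3 new (v, e, n)
  "debelvigal" → 10 new (d, e, b, e, l, v, i, g, a, l)
  "mifenne" → 7 new (m, i, f, e, n, n, e)
  "mifenpasar" → prefix "mifen" already present; 5 new (p, a, s, a, r)
  "ne" → 2 new (n, e)
  "linmi" → 5 new (l, i, n, m, i)
Total nodes = 6 + 8 + 3 + 10 + 7 + 5 + 2 + 5 = 46

46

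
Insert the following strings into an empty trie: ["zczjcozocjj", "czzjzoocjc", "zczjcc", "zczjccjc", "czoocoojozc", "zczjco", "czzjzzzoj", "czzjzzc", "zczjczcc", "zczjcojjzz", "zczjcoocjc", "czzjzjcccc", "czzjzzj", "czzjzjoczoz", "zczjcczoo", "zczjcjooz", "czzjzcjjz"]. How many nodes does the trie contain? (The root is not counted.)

For each word, the new-node count is its length minus the longest prefix already in the trie:
  "zczjcozocjj" → 11 new (z, c, z, j, c, o, z, o, c, j, j)
  "czzjzoocjc" → 10 new (c, z, z, j, z, o, o, c, j, c)
  "zczjcc" → prefix "zczjc" already present; 1 new (c)
  "zczjccjc" → prefix "zczjcc" already present; 2 new (j, c)
  "czoocoojozc" → prefix "cz" already present; 9 new (o, o, c, o, o, j, o, z, c)
  "zczjco" → prefix "zczjco" already present; 0 new (none)
  "czzjzzzoj" → prefix "czzjz" already present; 4 new (z, z, o, j)
  "czzjzzc" → prefix "czzjzz" already present; 1 new (c)
  "zczjczcc" → prefix "zczjc" already present; 3 new (z, c, c)
  "zczjcojjzz" → prefix "zczjco" already present; 4 new (j, j, z, z)
  "zczjcoocjc" → prefix "zczjco" already present; 4 new (o, c, j, c)
  "czzjzjcccc" → prefix "czzjz" already present; 5 new (j, c, c, c, c)
  "czzjzzj" → prefix "czzjzz" already present; 1 new (j)
  "czzjzjoczoz" → prefix "czzjzj" already present; 5 new (o, c, z, o, z)
  "zczjcczoo" → prefix "zczjcc" already present; 3 new (z, o, o)
  "zczjcjooz" → prefix "zczjc" already present; 4 new (j, o, o, z)
  "czzjzcjjz" → prefix "czzjz" already present; 4 new (c, j, j, z)
Total nodes = 11 + 10 + 1 + 2 + 9 + 0 + 4 + 1 + 3 + 4 + 4 + 5 + 1 + 5 + 3 + 4 + 4 = 71

71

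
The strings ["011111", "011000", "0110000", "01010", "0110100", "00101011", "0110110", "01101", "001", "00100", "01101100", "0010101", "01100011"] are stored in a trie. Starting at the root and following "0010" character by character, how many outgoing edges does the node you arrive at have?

Walk "0010" from the root, arriving at one node.
Distinct next characters after "0010": 0, 1.
That node has 2 child edges.

2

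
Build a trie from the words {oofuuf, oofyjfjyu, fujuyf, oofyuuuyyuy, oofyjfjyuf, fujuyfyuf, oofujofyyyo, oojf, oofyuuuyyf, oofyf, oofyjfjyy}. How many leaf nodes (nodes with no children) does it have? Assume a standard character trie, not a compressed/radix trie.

9

A leaf is a node with no children — equivalently, the end of a word that is not a proper prefix of any other stored word.
Those words: "fujuyfyuf", "oofujofyyyo", "oofuuf", "oofyf", "oofyjfjyuf", "oofyjfjyy", "oofyuuuyyf", "oofyuuuyyuy", "oojf"
Leaf count: 9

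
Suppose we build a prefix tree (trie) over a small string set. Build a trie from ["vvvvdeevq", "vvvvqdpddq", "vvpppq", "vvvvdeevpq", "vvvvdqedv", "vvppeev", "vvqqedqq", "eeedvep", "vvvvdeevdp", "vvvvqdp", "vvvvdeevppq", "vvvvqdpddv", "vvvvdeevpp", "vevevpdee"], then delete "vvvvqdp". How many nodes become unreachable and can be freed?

After clearing the end-marker at "vvvvqdp", prune upward until reaching a node still needed by another word.
Every node on "vvvvqdp" is still needed (e.g. by "vvvvqdpddq"), so nothing is freed.
Nodes removed: 0

0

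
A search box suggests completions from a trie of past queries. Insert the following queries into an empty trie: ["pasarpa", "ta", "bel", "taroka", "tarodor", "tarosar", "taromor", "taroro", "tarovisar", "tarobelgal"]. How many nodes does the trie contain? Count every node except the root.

Insert word by word; a character creates a node only if that edge doesn't already exist:
  "pasarpa" → 7 new (p, a, s, a, r, p, a)
  "ta" → 2 new (t, a)
  "bel" → 3 new (b, e, l)
  "taroka" → prefix "ta" already present; 4 new (r, o, k, a)
  "tarodor" → prefix "taro" already present; 3 new (d, o, r)
  "tarosar" → prefix "taro" already present; 3 new (s, a, r)
  "taromor" → prefix "taro" already present; 3 new (m, o, r)
  "taroro" → prefix "taro" already present; 2 new (r, o)
  "tarovisar" → prefix "taro" already present; 5 new (v, i, s, a, r)
  "tarobelgal" → prefix "taro" already present; 6 new (b, e, l, g, a, l)
Total nodes = 7 + 2 + 3 + 4 + 3 + 3 + 3 + 2 + 5 + 6 = 38

38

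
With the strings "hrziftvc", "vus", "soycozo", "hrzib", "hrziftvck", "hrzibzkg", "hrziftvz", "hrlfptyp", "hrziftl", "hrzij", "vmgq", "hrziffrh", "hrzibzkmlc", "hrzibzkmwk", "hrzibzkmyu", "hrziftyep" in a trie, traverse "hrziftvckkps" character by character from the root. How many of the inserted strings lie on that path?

2

Walk "hrziftvckkps" from the root; an end-of-word marker is hit whenever a stored word is a prefix of "hrziftvckkps".
Prefixes of the query that are stored words: "hrziftvc", "hrziftvck"
Count: 2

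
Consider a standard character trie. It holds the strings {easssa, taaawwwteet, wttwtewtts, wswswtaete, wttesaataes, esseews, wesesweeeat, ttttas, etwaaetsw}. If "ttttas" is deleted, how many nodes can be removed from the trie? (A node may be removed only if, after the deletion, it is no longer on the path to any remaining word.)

5

A node on "ttttas"'s path can go only if nothing else ends at it or branches off below it.
The suffix "tttas" (5 nodes) is used only by "ttttas"; the node for "t" still has the child "a", so pruning stops there.
Nodes removed: 5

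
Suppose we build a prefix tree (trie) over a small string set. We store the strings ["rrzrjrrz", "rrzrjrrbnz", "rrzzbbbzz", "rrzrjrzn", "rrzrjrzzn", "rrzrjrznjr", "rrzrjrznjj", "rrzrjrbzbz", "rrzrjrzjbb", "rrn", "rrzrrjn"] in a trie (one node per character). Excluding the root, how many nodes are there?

Trie structure (* marks end of a word):
(root)
└─ r
   └─ r
      ├─ n *
      └─ z
         ├─ r
         │  ├─ j
         │  │  └─ r
         │  │     ├─ b
         │  │     │  └─ z
         │  │     │     └─ b
         │  │     │        └─ z *
         │  │     ├─ r
         │  │     │  ├─ b
         │  │     │  │  └─ n
         │  │     │  │     └─ z *
         │  │     │  └─ z *
         │  │     └─ z
         │  │        ├─ j
         │  │        │  └─ b
         │  │        │     └─ b *
         │  │        ├─ n *
         │  │        │  └─ j
         │  │        │     ├─ j *
         │  │        │     └─ r *
         │  │        └─ z
         │  │           └─ n *
         │  └─ r
         │     └─ j
         │        └─ n *
         └─ z
            └─ b
               └─ b
                  └─ b
                     └─ z
                        └─ z *
Counting every labelled node above: 35.

35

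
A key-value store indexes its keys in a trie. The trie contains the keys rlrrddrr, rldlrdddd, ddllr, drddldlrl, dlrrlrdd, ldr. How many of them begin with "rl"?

Traverse to the node for "rl", then collect every word in that subtree.
Words under "rl": rldlrdddd, rlrrddrr
Count: 2

2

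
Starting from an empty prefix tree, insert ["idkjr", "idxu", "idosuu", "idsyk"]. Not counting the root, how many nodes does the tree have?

Trie structure (* marks end of a word):
(root)
└─ i
   └─ d
      ├─ k
      │  └─ j
      │     └─ r *
      ├─ o
      │  └─ s
      │     └─ u
      │        └─ u *
      ├─ s
      │  └─ y
      │     └─ k *
      └─ x
         └─ u *
Counting every labelled node above: 14.

14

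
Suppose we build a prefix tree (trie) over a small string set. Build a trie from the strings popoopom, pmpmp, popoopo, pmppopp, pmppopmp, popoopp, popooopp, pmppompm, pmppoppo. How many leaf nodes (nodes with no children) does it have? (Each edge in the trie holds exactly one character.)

A leaf is a node with no children — equivalently, the end of a word that is not a proper prefix of any other stored word.
Those words: "pmpmp", "pmppompm", "pmppopmp", "pmppoppo", "popooopp", "popoopom", "popoopp"
Leaf count: 7

7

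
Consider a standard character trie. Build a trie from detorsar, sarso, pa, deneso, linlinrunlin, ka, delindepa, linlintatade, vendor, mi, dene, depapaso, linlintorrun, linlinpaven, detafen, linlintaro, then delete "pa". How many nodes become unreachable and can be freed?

2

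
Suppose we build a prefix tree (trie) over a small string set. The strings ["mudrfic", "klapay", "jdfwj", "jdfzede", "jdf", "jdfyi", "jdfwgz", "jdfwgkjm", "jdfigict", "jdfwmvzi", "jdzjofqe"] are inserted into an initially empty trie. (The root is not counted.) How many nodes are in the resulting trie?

44

For each word, the new-node count is its length minus the longest prefix already in the trie:
  "mudrfic" → 7 new (m, u, d, r, f, i, c)
  "klapay" → 6 new (k, l, a, p, a, y)
  "jdfwj" → 5 new (j, d, f, w, j)
  "jdfzede" → prefix "jdf" already present; 4 new (z, e, d, e)
  "jdf" → prefix "jdf" already present; 0 new (none)
  "jdfyi" → prefix "jdf" already present; 2 new (y, i)
  "jdfwgz" → prefix "jdfw" already present; 2 new (g, z)
  "jdfwgkjm" → prefix "jdfwg" already present; 3 new (k, j, m)
  "jdfigict" → prefix "jdf" already present; 5 new (i, g, i, c, t)
  "jdfwmvzi" → prefix "jdfw" already present; 4 new (m, v, z, i)
  "jdzjofqe" → prefix "jd" already present; 6 new (z, j, o, f, q, e)
Total nodes = 7 + 6 + 5 + 4 + 0 + 2 + 2 + 3 + 5 + 4 + 6 = 44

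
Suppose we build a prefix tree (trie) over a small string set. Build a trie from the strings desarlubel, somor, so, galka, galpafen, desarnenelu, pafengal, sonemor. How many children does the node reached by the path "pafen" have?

Walk "pafen" from the root, arriving at one node.
Characters that immediately follow "pafen" among the stored strings: {g}.
That node has 1 child edge.

1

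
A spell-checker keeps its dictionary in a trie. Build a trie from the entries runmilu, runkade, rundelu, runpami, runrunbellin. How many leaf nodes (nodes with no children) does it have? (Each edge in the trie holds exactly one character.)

Leaves are exactly the stored words that no other stored word extends.
Those words: "rundelu", "runkade", "runmilu", "runpami", "runrunbellin"
Leaf count: 5

5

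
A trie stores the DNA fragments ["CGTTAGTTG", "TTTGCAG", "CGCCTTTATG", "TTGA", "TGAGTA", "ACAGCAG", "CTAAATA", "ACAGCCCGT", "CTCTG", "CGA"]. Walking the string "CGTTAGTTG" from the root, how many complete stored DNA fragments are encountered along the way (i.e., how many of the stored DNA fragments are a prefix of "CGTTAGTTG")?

1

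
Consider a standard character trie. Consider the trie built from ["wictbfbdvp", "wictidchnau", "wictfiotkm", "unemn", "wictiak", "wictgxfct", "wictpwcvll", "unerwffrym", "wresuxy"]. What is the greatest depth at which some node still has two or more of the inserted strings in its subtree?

5

Look for the deepest trie node that still has at least two words in its subtree.
"wictiak" and "wictidchnau" agree on "wicti" (5 characters) before diverging; nothing deeper is shared.
Longest shared-prefix length: 5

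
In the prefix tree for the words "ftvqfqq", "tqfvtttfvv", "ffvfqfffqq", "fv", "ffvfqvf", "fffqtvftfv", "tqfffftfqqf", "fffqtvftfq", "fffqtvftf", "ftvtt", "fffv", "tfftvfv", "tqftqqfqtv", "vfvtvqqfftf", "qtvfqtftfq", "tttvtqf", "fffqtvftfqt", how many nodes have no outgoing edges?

A leaf is a node with no children — equivalently, the end of a word that is not a proper prefix of any other stored word.
Those words: "fffqtvftfqt", "fffqtvftfv", "fffv", "ffvfqfffqq", "ffvfqvf", "ftvqfqq", "ftvtt", "fv", "qtvfqtftfq", "tfftvfv", "tqfffftfqqf", "tqftqqfqtv", "tqfvtttfvv", "tttvtqf", "vfvtvqqfftf"
Leaf count: 15

15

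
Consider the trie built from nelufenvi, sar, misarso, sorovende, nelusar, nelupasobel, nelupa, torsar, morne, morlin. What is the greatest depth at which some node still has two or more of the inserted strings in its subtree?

Equivalently: take the maximum, over all pairs, of their longest common prefix length.
"nelupa" and "nelupasobel" agree on "nelupa" (6 characters) before diverging; nothing deeper is shared.
Longest shared-prefix length: 6

6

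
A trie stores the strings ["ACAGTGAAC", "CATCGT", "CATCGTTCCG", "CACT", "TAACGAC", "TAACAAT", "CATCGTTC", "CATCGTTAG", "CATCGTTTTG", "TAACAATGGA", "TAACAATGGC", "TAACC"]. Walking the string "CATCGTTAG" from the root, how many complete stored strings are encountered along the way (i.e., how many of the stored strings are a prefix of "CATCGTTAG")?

Walk "CATCGTTAG" from the root; an end-of-word marker is hit whenever a stored word is a prefix of "CATCGTTAG".
Prefixes of the query that are stored words: "CATCGT", "CATCGTTAG"
Count: 2

2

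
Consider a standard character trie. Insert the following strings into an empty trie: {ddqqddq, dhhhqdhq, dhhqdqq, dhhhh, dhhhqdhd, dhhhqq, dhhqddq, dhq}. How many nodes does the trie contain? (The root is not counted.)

Insert word by word; a character creates a node only if that edge doesn't already exist:
  "ddqqddq" → 7 new (d, d, q, q, d, d, q)
  "dhhhqdhq" → prefix "d" already present; 7 new (h, h, h, q, d, h, q)
  "dhhqdqq" → prefix "dhh" already present; 4 new (q, d, q, q)
  "dhhhh" → prefix "dhhh" already present; 1 new (h)
  "dhhhqdhd" → prefix "dhhhqdh" already present; 1 new (d)
  "dhhhqq" → prefix "dhhhq" already present; 1 new (q)
  "dhhqddq" → prefix "dhhqd" already present; 2 new (d, q)
  "dhq" → prefix "dh" already present; 1 new (q)
Total nodes = 7 + 7 + 4 + 1 + 1 + 1 + 2 + 1 = 24

24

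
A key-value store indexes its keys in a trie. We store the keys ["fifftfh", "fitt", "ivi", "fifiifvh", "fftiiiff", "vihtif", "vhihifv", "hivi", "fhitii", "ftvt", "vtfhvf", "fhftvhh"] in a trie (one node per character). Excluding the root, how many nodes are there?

For each word, the new-node count is its length minus the longest prefix already in the trie:
  "fifftfh" → 7 new (f, i, f, f, t, f, h)
  "fitt" → prefix "fi" already present; 2 new (t, t)
  "ivi" → 3 new (i, v, i)
  "fifiifvh" → prefix "fif" already present; 5 new (i, i, f, v, h)
  "fftiiiff" → prefix "f" already present; 7 new (f, t, i, i, i, f, f)
  "vihtif" → 6 new (v, i, h, t, i, f)
  "vhihifv" → prefix "v" already present; 6 new (h, i, h, i, f, v)
  "hivi" → 4 new (h, i, v, i)
  "fhitii" → prefix "f" already present; 5 new (h, i, t, i, i)
  "ftvt" → prefix "f" already present; 3 new (t, v, t)
  "vtfhvf" → prefix "v" already present; 5 new (t, f, h, v, f)
  "fhftvhh" → prefix "fh" already present; 5 new (f, t, v, h, h)
Total nodes = 7 + 2 + 3 + 5 + 7 + 6 + 6 + 4 + 5 + 3 + 5 + 5 = 58

58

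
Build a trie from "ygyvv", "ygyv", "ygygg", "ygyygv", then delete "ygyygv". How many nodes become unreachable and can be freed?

A node on "ygyygv"'s path can go only if nothing else ends at it or branches off below it.
The suffix "ygv" (3 nodes) is used only by "ygyygv"; the node for "ygy" still has the child "v", so pruning stops there.
Nodes removed: 3

3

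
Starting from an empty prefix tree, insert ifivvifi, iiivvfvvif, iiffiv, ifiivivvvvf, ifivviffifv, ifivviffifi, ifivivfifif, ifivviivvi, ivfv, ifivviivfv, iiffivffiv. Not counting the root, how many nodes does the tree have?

54

For each word, the new-node count is its length minus the longest prefix already in the trie:
  "ifivvifi" → 8 new (i, f, i, v, v, i, f, i)
  "iiivvfvvif" → prefix "i" already present; 9 new (i, i, v, v, f, v, v, i, f)
  "iiffiv" → prefix "ii" already present; 4 new (f, f, i, v)
  "ifiivivvvvf" → prefix "ifi" already present; 8 new (i, v, i, v, v, v, v, f)
  "ifivviffifv" → prefix "ifivvif" already present; 4 new (f, i, f, v)
  "ifivviffifi" → prefix "ifivviffif" already present; 1 new (i)
  "ifivivfifif" → prefix "ifiv" already present; 7 new (i, v, f, i, f, i, f)
  "ifivviivvi" → prefix "ifivvi" already present; 4 new (i, v, v, i)
  "ivfv" → prefix "i" already present; 3 new (v, f, v)
  "ifivviivfv" → prefix "ifivviiv" already present; 2 new (f, v)
  "iiffivffiv" → prefix "iiffiv" already present; 4 new (f, f, i, v)
Total nodes = 8 + 9 + 4 + 8 + 4 + 1 + 7 + 4 + 3 + 2 + 4 = 54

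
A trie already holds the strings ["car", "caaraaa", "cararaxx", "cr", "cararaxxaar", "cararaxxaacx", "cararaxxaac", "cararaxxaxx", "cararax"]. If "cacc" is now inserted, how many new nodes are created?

2

The longest prefix of "cacc" already in the trie is "ca" (length 2).
Each of the 2 remaining characters creates one node.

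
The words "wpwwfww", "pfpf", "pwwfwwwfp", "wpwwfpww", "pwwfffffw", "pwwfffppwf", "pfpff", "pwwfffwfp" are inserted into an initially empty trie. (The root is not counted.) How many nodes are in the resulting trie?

For each word, the new-node count is its length minus the longest prefix already in the trie:
  "wpwwfww" → 7 new (w, p, w, w, f, w, w)
  "pfpf" → 4 new (p, f, p, f)
  "pwwfwwwfp" → prefix "p" already present; 8 new (w, w, f, w, w, w, f, p)
  "wpwwfpww" → prefix "wpwwf" already present; 3 new (p, w, w)
  "pwwfffffw" → prefix "pwwf" already present; 5 new (f, f, f, f, w)
  "pwwfffppwf" → prefix "pwwfff" already present; 4 new (p, p, w, f)
  "pfpff" → prefix "pfpf" already present; 1 new (f)
  "pwwfffwfp" → prefix "pwwfff" already present; 3 new (w, f, p)
Total nodes = 7 + 4 + 8 + 3 + 5 + 4 + 1 + 3 = 35

35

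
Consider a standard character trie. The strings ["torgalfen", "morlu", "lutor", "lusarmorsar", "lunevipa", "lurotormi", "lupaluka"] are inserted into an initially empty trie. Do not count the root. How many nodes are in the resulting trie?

Trace insertions, counting only characters that open a new branch:
  "torgalfen" → 9 new (t, o, r, g, a, l, f, e, n)
  "morlu" → 5 new (m, o, r, l, u)
  "lutor" → 5 new (l, u, t, o, r)
  "lusarmorsar" → prefix "lu" already present; 9 new (s, a, r, m, o, r, s, a, r)
  "lunevipa" → prefix "lu" already present; 6 new (n, e, v, i, p, a)
  "lurotormi" → prefix "lu" already present; 7 new (r, o, t, o, r, m, i)
  "lupaluka" → prefix "lu" already present; 6 new (p, a, l, u, k, a)
Total nodes = 9 + 5 + 5 + 9 + 6 + 7 + 6 = 47

47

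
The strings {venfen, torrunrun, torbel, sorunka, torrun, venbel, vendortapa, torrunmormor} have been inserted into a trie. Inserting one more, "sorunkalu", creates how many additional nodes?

"sorunka" is already a path in the trie; the remaining "lu" must be added.
Each of the 2 remaining characters creates one node.

2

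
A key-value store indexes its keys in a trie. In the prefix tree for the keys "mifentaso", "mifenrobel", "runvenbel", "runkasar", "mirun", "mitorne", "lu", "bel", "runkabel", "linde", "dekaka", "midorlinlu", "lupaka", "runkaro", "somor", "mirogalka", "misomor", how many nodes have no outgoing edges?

A leaf is a node with no children — equivalently, the end of a word that is not a proper prefix of any other stored word.
Those words: "bel", "dekaka", "linde", "lupaka", "midorlinlu", "mifenrobel", "mifentaso", "mirogalka", "mirun", "misomor", "mitorne", "runkabel", "runkaro", "runkasar", "runvenbel", "somor"
Leaf count: 16

16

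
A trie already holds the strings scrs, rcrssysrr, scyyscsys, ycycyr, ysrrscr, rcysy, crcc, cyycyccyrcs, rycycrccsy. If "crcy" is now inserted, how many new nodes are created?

"crc" is already a path in the trie; the remaining "y" must be added.
Each of the 1 remaining characters creates one node.

1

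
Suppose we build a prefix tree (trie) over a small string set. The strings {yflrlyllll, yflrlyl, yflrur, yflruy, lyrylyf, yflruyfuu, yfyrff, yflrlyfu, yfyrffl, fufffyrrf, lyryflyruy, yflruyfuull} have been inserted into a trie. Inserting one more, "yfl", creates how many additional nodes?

Every character of "yfl" already lies on an existing path (it is a prefix of some stored word).
No new nodes are needed: 0.

0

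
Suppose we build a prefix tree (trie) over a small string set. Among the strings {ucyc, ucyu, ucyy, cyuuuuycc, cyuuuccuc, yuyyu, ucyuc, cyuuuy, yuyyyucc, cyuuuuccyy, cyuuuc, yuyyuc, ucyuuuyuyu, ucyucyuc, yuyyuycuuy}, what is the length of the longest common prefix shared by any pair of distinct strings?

6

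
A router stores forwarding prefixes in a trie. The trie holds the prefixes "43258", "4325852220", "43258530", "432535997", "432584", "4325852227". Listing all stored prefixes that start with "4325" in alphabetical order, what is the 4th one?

4325852220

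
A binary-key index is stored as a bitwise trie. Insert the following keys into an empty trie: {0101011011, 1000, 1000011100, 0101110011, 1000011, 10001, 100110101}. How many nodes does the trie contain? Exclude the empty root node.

Count nodes per top-level branch (shared prefixes stored once):
  '0'-branch (0101011011, 0101110011): 16 nodes
  '1'-branch (1000, 1000011, 1000011100, 10001, 100110101): 17 nodes
Sum: 33

33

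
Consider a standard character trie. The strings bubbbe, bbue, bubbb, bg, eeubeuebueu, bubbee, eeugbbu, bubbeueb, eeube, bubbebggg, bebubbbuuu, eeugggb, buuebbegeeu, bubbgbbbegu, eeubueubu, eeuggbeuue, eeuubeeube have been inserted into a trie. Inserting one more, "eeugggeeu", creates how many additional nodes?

The longest prefix of "eeugggeeu" already in the trie is "eeuggg" (length 6).
So 9 − 6 = 3 new nodes.

3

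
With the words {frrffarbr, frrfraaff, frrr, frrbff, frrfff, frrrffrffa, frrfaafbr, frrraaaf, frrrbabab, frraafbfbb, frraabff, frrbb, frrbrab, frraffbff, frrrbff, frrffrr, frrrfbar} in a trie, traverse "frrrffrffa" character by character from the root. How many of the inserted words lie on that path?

Walk "frrrffrffa" from the root; an end-of-word marker is hit whenever a stored word is a prefix of "frrrffrffa".
Prefixes of the query that are stored words: "frrr", "frrrffrffa"
Count: 2

2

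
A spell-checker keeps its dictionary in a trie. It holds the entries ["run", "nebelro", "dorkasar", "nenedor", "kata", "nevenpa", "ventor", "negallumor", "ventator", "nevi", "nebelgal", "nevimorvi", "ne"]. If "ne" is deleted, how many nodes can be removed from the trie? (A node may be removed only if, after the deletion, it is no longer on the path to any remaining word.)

A node on "ne"'s path can go only if nothing else ends at it or branches off below it.
Every node on "ne" is still needed (e.g. by "nebelro"), so nothing is freed.
Nodes removed: 0

0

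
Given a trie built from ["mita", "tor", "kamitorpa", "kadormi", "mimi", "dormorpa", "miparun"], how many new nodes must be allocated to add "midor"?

"mi" is already a path in the trie; the remaining "dor" must be added.
So 5 − 2 = 3 new nodes.

3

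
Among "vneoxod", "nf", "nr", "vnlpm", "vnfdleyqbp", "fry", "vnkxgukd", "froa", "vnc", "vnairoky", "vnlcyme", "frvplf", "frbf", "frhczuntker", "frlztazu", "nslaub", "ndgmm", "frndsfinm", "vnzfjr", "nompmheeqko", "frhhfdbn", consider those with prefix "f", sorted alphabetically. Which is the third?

Filter for "f…" and sort: "frbf", "frhczuntker", "frhhfdbn", "frlztazu", "frndsfinm", "froa", "frvplf", "fry"
The 3rd is frhhfdbn.

frhhfdbn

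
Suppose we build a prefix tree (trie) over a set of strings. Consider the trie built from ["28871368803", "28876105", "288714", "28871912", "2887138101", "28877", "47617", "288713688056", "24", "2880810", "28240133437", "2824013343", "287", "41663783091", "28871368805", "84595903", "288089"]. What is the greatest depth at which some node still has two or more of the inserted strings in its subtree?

11

The deepest shared node is where two words last agree before diverging.
e.g. "28871368805" and "288713688056" share the prefix "28871368805" of length 11; no pair shares a longer one.
Longest shared-prefix length: 11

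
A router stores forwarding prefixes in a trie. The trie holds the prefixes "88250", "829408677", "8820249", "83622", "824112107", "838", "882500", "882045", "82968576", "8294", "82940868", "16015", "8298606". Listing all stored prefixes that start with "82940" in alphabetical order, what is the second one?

82940868

Filter for "82940…" and sort: "829408677", "82940868"
The 2nd is 82940868.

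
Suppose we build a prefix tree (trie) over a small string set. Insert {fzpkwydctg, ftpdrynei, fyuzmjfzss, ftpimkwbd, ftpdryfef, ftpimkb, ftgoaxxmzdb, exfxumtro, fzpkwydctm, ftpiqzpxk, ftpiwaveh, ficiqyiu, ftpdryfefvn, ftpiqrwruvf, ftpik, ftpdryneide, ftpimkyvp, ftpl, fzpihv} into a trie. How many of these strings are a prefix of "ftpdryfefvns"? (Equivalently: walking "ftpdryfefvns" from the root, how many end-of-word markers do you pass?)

Traverse "ftpdryfefvns" character by character; count nodes along the way that are marked as word ends.
Prefixes of the query that are stored words: "ftpdryfef", "ftpdryfefvn"
Count: 2

2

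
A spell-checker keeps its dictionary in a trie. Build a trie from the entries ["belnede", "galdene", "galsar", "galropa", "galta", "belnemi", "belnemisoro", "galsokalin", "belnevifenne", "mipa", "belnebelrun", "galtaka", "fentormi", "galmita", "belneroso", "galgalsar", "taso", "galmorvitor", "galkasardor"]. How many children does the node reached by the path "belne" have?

5

The children of the "belne" node are the distinct next characters among strings starting with "belne".
Distinct next characters after "belne": b, d, m, r, v.
That node has 5 child edges.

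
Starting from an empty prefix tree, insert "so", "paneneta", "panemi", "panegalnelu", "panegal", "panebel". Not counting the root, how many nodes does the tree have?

22

For each word, the new-node count is its length minus the longest prefix already in the trie:
  "so" → 2 new (s, o)
  "paneneta" → 8 new (p, a, n, e, n, e, t, a)
  "panemi" → prefix "pane" already present; 2 new (m, i)
  "panegalnelu" → prefix "pane" already present; 7 new (g, a, l, n, e, l, u)
  "panegal" → prefix "panegal" already present; 0 new (none)
  "panebel" → prefix "pane" already present; 3 new (b, e, l)
Total nodes = 2 + 8 + 2 + 7 + 0 + 3 = 22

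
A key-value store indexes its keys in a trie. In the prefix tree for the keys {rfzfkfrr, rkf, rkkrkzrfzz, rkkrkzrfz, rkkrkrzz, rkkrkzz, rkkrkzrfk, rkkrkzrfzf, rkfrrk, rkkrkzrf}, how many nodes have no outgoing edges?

Leaves are exactly the stored words that no other stored word extends.
Those words: "rfzfkfrr", "rkfrrk", "rkkrkrzz", "rkkrkzrfk", "rkkrkzrfzf", "rkkrkzrfzz", "rkkrkzz"
Leaf count: 7

7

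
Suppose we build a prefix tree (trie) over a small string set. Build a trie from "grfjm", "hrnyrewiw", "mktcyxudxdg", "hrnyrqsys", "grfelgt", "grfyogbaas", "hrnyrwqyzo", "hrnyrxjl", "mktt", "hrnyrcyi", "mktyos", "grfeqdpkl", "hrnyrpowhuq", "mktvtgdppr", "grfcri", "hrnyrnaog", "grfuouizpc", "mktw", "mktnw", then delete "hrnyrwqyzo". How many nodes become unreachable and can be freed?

Walk "hrnyrwqyzo" from the leaf back toward the root, removing each node that no remaining word uses.
The suffix "wqyzo" (5 nodes) is used only by "hrnyrwqyzo"; the node for "hrnyr" still has the child "e", so pruning stops there.
Nodes removed: 5

5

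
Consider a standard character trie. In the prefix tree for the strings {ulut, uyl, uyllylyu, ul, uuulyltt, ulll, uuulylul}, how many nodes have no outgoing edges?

5

A leaf is a node with no children — equivalently, the end of a word that is not a proper prefix of any other stored word.
Those words: "ulll", "ulut", "uuulyltt", "uuulylul", "uyllylyu"
Leaf count: 5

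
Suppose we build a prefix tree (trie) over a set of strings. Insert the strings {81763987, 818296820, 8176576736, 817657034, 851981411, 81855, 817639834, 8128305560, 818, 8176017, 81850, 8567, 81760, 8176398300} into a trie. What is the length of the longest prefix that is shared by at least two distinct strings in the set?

The deepest shared node is where two words last agree before diverging.
e.g. "8176398300" and "817639834" share the prefix "81763983" of length 8; no pair shares a longer one.
Longest shared-prefix length: 8

8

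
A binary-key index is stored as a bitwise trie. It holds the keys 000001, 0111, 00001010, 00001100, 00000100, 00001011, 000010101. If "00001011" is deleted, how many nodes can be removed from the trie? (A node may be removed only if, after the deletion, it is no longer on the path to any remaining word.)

1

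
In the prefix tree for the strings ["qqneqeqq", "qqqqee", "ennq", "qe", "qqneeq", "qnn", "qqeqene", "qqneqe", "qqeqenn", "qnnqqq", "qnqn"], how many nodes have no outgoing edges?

A leaf is a node with no children — equivalently, the end of a word that is not a proper prefix of any other stored word.
Those words: "ennq", "qe", "qnnqqq", "qnqn", "qqeqene", "qqeqenn", "qqneeq", "qqneqeqq", "qqqqee"
Leaf count: 9

9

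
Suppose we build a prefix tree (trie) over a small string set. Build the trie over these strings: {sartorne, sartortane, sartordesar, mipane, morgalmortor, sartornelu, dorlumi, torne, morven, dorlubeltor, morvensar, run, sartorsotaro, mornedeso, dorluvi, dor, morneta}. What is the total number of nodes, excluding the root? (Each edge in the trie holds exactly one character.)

Count nodes per top-level branch (shared prefixes stored once):
  'd'-branch (dor, dorlubeltor, dorlumi, dorluvi): 15 nodes
  'm'-branch (mipane, morgalmortor, mornedeso, morneta, morven, morvensar): 31 nodes
  'r'-branch (run): 3 nodes
  's'-branch (sartordesar, sartorne, sartornelu, sartorsotaro, sartortane): 25 nodes
  't'-branch (torne): 5 nodes
Sum: 79

79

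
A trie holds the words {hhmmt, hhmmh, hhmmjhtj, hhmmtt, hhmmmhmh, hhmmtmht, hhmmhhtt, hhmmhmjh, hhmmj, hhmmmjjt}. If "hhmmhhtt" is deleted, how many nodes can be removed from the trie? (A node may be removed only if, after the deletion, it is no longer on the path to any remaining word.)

After clearing the end-marker at "hhmmhhtt", prune upward until reaching a node still needed by another word.
The suffix "htt" (3 nodes) is used only by "hhmmhhtt"; the node for "hhmmh" still has the child "m", so pruning stops there.
Nodes removed: 3

3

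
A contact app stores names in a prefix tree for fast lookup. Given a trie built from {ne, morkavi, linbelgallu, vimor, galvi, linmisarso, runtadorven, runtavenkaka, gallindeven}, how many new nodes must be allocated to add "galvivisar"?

"galvi" is already a path in the trie; the remaining "visar" must be added.
Each of the 5 remaining characters creates one node.

5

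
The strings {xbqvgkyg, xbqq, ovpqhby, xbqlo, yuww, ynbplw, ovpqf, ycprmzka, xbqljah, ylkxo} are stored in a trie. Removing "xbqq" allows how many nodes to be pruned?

1

A node on "xbqq"'s path can go only if nothing else ends at it or branches off below it.
The suffix "q" (1 node) is used only by "xbqq"; the node for "xbq" still has the child "v", so pruning stops there.
Nodes removed: 1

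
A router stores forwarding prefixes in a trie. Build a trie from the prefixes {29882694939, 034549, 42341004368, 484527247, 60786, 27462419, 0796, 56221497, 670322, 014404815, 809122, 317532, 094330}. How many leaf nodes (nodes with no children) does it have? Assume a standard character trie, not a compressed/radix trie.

A leaf is a node with no children — equivalently, the end of a word that is not a proper prefix of any other stored word.
Those words: "014404815", "034549", "0796", "094330", "27462419", "29882694939", "317532", "42341004368", "484527247", "56221497", "60786", "670322", "809122"
Leaf count: 13

13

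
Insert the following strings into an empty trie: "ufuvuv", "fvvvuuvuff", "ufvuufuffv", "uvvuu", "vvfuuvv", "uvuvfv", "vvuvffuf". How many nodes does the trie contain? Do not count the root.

45

Trace insertions, counting only characters that open a new branch:
  "ufuvuv" → 6 new (u, f, u, v, u, v)
  "fvvvuuvuff" → 10 new (f, v, v, v, u, u, v, u, f, f)
  "ufvuufuffv" → prefix "uf" already present; 8 new (v, u, u, f, u, f, f, v)
  "uvvuu" → prefix "u" already present; 4 new (v, v, u, u)
  "vvfuuvv" → 7 new (v, v, f, u, u, v, v)
  "uvuvfv" → prefix "uv" already present; 4 new (u, v, f, v)
  "vvuvffuf" → prefix "vv" already present; 6 new (u, v, f, f, u, f)
Total nodes = 6 + 10 + 8 + 4 + 7 + 4 + 6 = 45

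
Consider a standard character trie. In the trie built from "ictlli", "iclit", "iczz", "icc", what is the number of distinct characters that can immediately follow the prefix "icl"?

Follow the path "icl" to its node, then look at its outgoing edges.
Distinct next characters after "icl": i.
That node has 1 child edge.

1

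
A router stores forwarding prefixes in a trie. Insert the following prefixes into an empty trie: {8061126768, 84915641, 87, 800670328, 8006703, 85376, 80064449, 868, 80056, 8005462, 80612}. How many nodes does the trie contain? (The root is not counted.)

Count nodes per top-level branch (shared prefixes stored once):
  '8'-branch (8005462, 80056, 80064449, 8006703, 800670328, 8061126768, 80612, 84915641, 85376, 868, 87): 41 nodes
Sum: 41

41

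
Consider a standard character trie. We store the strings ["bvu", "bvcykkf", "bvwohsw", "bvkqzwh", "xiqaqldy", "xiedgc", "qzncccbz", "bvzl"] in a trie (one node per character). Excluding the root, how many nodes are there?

40

Insert word by word; a character creates a node only if that edge doesn't already exist:
  "bvu" → 3 new (b, v, u)
  "bvcykkf" → prefix "bv" already present; 5 new (c, y, k, k, f)
  "bvwohsw" → prefix "bv" already present; 5 new (w, o, h, s, w)
  "bvkqzwh" → prefix "bv" already present; 5 new (k, q, z, w, h)
  "xiqaqldy" → 8 new (x, i, q, a, q, l, d, y)
  "xiedgc" → prefix "xi" already present; 4 new (e, d, g, c)
  "qzncccbz" → 8 new (q, z, n, c, c, c, b, z)
  "bvzl" → prefix "bv" already present; 2 new (z, l)
Total nodes = 3 + 5 + 5 + 5 + 8 + 4 + 8 + 2 = 40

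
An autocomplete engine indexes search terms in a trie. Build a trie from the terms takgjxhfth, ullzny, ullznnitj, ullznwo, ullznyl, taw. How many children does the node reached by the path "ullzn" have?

3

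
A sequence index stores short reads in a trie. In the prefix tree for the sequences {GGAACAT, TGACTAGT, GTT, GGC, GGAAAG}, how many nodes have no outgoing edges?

A leaf is a node with no children — equivalently, the end of a word that is not a proper prefix of any other stored word.
Those words: "GGAAAG", "GGAACAT", "GGC", "GTT", "TGACTAGT"
Leaf count: 5

5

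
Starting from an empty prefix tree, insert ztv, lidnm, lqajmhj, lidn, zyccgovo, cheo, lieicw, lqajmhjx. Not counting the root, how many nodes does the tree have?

30

Trie structure (* marks end of a word):
(root)
├─ c
│  └─ h
│     └─ e
│        └─ o *
├─ l
│  ├─ i
│  │  ├─ d
│  │  │  └─ n *
│  │  │     └─ m *
│  │  └─ e
│  │     └─ i
│  │        └─ c
│  │           └─ w *
│  └─ q
│     └─ a
│        └─ j
│           └─ m
│              └─ h
│                 └─ j *
│                    └─ x *
└─ z
   ├─ t
   │  └─ v *
   └─ y
      └─ c
         └─ c
            └─ g
               └─ o
                  └─ v
                     └─ o *
Counting every labelled node above: 30.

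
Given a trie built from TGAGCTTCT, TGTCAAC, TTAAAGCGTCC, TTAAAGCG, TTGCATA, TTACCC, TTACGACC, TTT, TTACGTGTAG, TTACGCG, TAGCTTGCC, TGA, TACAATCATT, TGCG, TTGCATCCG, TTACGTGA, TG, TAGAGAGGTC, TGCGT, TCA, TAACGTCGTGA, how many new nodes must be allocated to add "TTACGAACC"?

The longest prefix of "TTACGAACC" already in the trie is "TTACGA" (length 6).
New nodes needed: |"TTACGAACC"| − 6 = 9 − 6 = 3.

3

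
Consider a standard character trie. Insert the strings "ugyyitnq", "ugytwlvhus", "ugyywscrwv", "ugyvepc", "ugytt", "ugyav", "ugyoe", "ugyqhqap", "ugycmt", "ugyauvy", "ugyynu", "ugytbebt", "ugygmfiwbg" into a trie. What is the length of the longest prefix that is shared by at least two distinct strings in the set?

4

The deepest shared node is where two words last agree before diverging.
"ugyauvy" and "ugyav" agree on "ugya" (4 characters) before diverging; nothing deeper is shared.
Longest shared-prefix length: 4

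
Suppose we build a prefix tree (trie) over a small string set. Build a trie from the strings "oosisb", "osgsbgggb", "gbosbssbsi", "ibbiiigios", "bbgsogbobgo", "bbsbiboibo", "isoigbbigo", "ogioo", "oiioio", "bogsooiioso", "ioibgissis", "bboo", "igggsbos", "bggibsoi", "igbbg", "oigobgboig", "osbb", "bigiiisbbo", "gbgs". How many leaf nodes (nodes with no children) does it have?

19

A leaf is a node with no children — equivalently, the end of a word that is not a proper prefix of any other stored word.
Those words: "bbgsogbobgo", "bboo", "bbsbiboibo", "bggibsoi", "bigiiisbbo", "bogsooiioso", "gbgs", "gbosbssbsi", "ibbiiigios", "igbbg", "igggsbos", "ioibgissis", "isoigbbigo", "ogioo", "oigobgboig", "oiioio", "oosisb", "osbb", "osgsbgggb"
Leaf count: 19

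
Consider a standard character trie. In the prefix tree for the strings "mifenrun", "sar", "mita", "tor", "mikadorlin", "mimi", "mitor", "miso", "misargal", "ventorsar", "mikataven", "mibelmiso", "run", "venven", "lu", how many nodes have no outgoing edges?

Leaves are exactly the stored words that no other stored word extends.
Those words: "lu", "mibelmiso", "mifenrun", "mikadorlin", "mikataven", "mimi", "misargal", "miso", "mita", "mitor", "run", "sar", "tor", "ventorsar", "venven"
Leaf count: 15

15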